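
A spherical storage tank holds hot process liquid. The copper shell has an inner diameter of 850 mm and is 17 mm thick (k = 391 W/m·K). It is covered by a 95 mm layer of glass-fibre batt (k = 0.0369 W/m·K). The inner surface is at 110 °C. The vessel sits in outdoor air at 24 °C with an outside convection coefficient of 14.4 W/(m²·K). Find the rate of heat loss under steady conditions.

Q ≈ 97.5 W

Each spherical layer contributes R = (1/r_i − 1/r_o)/(4πk):
R_copper shell = (1/0.425 − 1/0.442)/(4π×391) = 1.842×10^-5 K/W
R_glass-fibre batt = (1/0.442 − 1/0.537)/(4π×0.0369) = 0.8632 K/W
R_outer film = 1/(h·4πr_o²) = 1/(14.4×4π×0.537²) = 0.01916 K/W
R_total = 0.8823 K/W
Q = ΔT/R_total = 86/0.8823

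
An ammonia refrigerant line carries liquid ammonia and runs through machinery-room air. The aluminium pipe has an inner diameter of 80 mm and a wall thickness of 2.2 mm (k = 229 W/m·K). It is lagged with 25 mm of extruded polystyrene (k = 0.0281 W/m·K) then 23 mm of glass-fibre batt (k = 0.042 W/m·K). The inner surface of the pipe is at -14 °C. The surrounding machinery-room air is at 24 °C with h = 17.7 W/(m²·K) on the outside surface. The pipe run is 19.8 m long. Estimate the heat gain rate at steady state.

Cylindrical conduction, so R = ln(r₂/r₁)/(2πkL) per layer, in series:
R_aluminium pipe wall = ln(42.2/40)/(2π×229×19.8) = 1.879×10^-6 K/W
R_extruded polystyrene = ln(67.2/42.2)/(2π×0.0281×19.8) = 0.1331 K/W
R_glass-fibre batt = ln(90.2/67.2)/(2π×0.042×19.8) = 0.05634 K/W
R_outer film = 1/(h_o·2πr_oL) = 1/(17.7×2π×0.0902×19.8) = 0.005035 K/W
R_total = 0.1945 K/W
Q = ΔT/R_total = 38/0.1945

Q ≈ 195 W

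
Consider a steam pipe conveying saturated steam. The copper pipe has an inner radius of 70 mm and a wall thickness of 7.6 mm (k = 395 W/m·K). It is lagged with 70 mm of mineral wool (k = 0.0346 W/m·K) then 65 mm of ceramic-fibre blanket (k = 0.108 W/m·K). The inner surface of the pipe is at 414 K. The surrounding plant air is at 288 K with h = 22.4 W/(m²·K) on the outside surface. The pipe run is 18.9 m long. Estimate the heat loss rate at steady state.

Q ≈ 675 W

Treating each annulus and film as a series resistance:
R_copper pipe wall = ln(77.6/70)/(2π×395×18.9) = 2.197×10^-6 K/W
R_mineral wool = ln(147.6/77.6)/(2π×0.0346×18.9) = 0.1565 K/W
R_ceramic-fibre blanket = ln(212.6/147.6)/(2π×0.108×18.9) = 0.02845 K/W
R_outer film = 1/(h_o·2πr_oL) = 1/(22.4×2π×0.2126×18.9) = 0.001768 K/W
R_total = 0.1867 K/W
Q = ΔT/R_total = 126/0.1867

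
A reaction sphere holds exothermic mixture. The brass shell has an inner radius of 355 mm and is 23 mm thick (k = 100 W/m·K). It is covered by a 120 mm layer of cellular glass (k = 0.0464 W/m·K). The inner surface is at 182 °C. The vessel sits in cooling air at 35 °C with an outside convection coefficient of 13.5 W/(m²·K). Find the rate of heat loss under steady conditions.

Q ≈ 132 W

Spherical conduction: R = (1/r_in − 1/r_out)/(4πk) per layer; series-sum.
R_brass shell = (1/0.355 − 1/0.378)/(4π×100) = 1.364×10^-4 K/W
R_cellular glass = (1/0.378 − 1/0.498)/(4π×0.0464) = 1.093 K/W
R_outer film = 1/(h·4πr_o²) = 1/(13.5×4π×0.498²) = 0.02377 K/W
R_total = 1.117 K/W
Q = ΔT/R_total = 147/1.117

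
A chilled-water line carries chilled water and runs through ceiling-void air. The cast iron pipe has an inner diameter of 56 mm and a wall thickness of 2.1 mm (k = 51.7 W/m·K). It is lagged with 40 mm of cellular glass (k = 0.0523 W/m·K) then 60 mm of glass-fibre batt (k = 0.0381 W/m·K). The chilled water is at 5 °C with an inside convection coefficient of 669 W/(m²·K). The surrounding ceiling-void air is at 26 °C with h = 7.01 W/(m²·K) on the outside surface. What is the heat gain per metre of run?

Cylindrical conduction, so R = ln(r₂/r₁)/(2πkL) per layer, in series:
R_inner film = 1/(h_i·2πr₁L) = 1/(669×2π×0.028×1) = 0.008496 K/W
R_cast iron pipe wall = ln(30.1/28)/(2π×51.7×1) = 2.226×10^-4 K/W
R_cellular glass = ln(70.1/30.1)/(2π×0.0523×1) = 2.573 K/W
R_glass-fibre batt = ln(130.1/70.1)/(2π×0.0381×1) = 2.583 K/W
R_outer film = 1/(h_o·2πr_oL) = 1/(7.01×2π×0.1301×1) = 0.1745 K/W
R_total = 5.339 K/W
Q = ΔT/R_total = 21/5.339

q′ ≈ 3.93 W/m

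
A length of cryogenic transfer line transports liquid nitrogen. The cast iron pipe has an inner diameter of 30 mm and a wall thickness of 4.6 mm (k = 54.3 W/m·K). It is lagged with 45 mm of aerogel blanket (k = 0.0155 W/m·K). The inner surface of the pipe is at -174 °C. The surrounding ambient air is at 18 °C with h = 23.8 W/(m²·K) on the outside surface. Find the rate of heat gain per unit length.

q′ ≈ 15.5 W/m

Treating each annulus and film as a series resistance:
R_cast iron pipe wall = ln(19.6/15)/(2π×54.3×1) = 7.84×10^-4 K/W
R_aerogel blanket = ln(64.6/19.6)/(2π×0.0155×1) = 12.25 K/W
R_outer film = 1/(h_o·2πr_oL) = 1/(23.8×2π×0.0646×1) = 0.1035 K/W
R_total = 12.35 K/W
Q = ΔT/R_total = 192/12.35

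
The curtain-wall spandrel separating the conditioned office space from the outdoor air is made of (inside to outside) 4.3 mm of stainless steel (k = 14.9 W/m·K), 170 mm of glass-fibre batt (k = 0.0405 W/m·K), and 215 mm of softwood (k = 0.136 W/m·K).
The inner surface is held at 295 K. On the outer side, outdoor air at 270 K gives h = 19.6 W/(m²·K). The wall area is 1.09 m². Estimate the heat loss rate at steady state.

Model the wall as resistances in series:
R_stainless steel = L/(kA) = 0.0043/(14.9×1.09) = 2.648×10^-4 K/W
R_glass-fibre batt = L/(kA) = 0.17/(0.0405×1.09) = 3.851 K/W
R_softwood = L/(kA) = 0.215/(0.136×1.09) = 1.45 K/W
R_outer film = 1/(h_o·A) = 1/(19.6×1.09) = 0.04681 K/W
R_total = 5.348 K/W
Q = ΔT / R_total = 25 / 5.348

Q ≈ 4.67 W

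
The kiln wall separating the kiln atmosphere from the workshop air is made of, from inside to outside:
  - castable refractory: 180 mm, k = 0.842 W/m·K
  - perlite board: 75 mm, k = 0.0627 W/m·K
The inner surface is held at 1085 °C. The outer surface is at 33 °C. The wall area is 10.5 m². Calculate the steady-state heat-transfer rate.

Q ≈ 7830 W

Thermal resistances in series:
R_castable refractory = L/(kA) = 0.18/(0.842×10.5) = 0.02036 K/W
R_perlite board = L/(kA) = 0.075/(0.0627×10.5) = 0.1139 K/W
R_total = 0.1343 K/W
Q = ΔT / R_total = 1052 / 0.1343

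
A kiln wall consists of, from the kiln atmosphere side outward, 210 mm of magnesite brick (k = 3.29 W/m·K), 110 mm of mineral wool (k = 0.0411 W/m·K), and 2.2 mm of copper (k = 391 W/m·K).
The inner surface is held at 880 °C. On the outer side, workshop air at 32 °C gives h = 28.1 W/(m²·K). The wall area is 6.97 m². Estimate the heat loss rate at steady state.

Series thermal resistances:
R_magnesite brick = L/(kA) = 0.21/(3.29×6.97) = 0.009158 K/W
R_mineral wool = L/(kA) = 0.11/(0.0411×6.97) = 0.384 K/W
R_copper = L/(kA) = 0.0022/(391×6.97) = 8.073×10^-7 K/W
R_outer film = 1/(h_o·A) = 1/(28.1×6.97) = 0.005106 K/W
R_total = 0.3983 K/W
Q = ΔT / R_total = 848 / 0.3983

Q ≈ 2130 W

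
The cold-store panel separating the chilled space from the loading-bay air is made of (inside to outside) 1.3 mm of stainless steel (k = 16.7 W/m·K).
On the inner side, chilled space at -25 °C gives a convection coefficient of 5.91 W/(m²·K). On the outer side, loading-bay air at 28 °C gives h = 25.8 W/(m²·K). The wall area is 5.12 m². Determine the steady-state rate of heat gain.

Q ≈ 1300 W

Treating each layer as a thermal resistance in series:
R_inner film = 1/(h_i·A) = 1/(5.91×5.12) = 0.03305 K/W
R_stainless steel = L/(kA) = 0.0013/(16.7×5.12) = 1.52×10^-5 K/W
R_outer film = 1/(h_o·A) = 1/(25.8×5.12) = 0.00757 K/W
R_total = 0.04063 K/W
Q = ΔT / R_total = 53 / 0.04063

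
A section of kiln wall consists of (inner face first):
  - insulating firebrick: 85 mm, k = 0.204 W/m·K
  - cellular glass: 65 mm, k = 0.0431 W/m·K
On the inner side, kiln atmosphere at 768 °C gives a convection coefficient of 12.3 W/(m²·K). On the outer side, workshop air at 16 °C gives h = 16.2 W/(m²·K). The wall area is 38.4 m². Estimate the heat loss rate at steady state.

Thermal resistances in series:
R_inner film = 1/(h_i·A) = 1/(12.3×38.4) = 0.002117 K/W
R_insulating firebrick = L/(kA) = 0.085/(0.204×38.4) = 0.01085 K/W
R_cellular glass = L/(kA) = 0.065/(0.0431×38.4) = 0.03927 K/W
R_outer film = 1/(h_o·A) = 1/(16.2×38.4) = 0.001608 K/W
R_total = 0.05385 K/W
Q = ΔT / R_total = 752 / 0.05385

Q ≈ 14000 W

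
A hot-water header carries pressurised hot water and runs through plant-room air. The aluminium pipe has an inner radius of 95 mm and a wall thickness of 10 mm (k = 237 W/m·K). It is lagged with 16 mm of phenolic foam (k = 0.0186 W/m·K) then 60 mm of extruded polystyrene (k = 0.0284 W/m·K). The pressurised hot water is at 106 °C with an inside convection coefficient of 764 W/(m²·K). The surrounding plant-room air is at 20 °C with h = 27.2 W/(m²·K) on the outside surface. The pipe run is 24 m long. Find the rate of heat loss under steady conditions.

For a radial system each layer contributes R = ln(r_out/r_in)/(2πkL); films add R = 1/(hA).
R_inner film = 1/(h_i·2πr₁L) = 1/(764×2π×0.095×24) = 9.137×10^-5 K/W
R_aluminium pipe wall = ln(105/95)/(2π×237×24) = 2.8×10^-6 K/W
R_phenolic foam = ln(121/105)/(2π×0.0186×24) = 0.05057 K/W
R_extruded polystyrene = ln(181/121)/(2π×0.0284×24) = 0.09403 K/W
R_outer film = 1/(h_o·2πr_oL) = 1/(27.2×2π×0.181×24) = 0.001347 K/W
R_total = 0.146 K/W
Q = ΔT/R_total = 86/0.146

Q ≈ 589 W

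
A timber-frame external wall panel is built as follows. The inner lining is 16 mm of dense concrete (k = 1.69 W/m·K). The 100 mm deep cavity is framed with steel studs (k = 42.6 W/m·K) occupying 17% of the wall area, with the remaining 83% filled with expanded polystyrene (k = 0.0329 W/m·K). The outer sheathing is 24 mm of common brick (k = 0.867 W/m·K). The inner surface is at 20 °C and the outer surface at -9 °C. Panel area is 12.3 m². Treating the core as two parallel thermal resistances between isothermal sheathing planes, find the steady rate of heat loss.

Q ≈ 7010 W

Sheathing layers in series; stud and cavity paths in parallel between them.
R_inner = 0.016/(1.69×12.3) = 7.697×10^-4 K/W
R_stud  = 0.1/(42.6×0.17×12.3) = 0.001123 K/W
R_cav   = 0.1/(0.0329×0.83×12.3) = 0.2977 K/W
1/R_core = 1/R_stud + 1/R_cav → R_core = 0.001118 K/W
R_outer = 0.024/(0.867×12.3) = 0.002251 K/W
R_total = 0.004139 K/W
Q = ΔT/R_total = 29/0.004139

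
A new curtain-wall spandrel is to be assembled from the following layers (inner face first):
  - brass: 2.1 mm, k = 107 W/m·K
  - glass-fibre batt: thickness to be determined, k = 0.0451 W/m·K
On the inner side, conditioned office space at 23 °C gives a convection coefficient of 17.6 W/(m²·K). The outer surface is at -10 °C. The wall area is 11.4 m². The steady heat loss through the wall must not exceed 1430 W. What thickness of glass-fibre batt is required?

Treating each layer as a thermal resistance in series:
R_inner film = 1/(h_i·A) = 1/(17.6×11.4) = 0.004984 K/W
R_brass = L/(kA) = 0.0021/(107×11.4) = 1.722×10^-6 K/W
Sum of the known resistances R_other = 0.004986 K/W
Required total resistance R_tot = ΔT/Q_allow = 33/1430 = 0.02308 K/W
R_glass-fibre batt = R_tot − R_other = 0.01809 K/W
L = R·k·A = 0.01809×0.0451×11.4

L ≈ 9.3 mm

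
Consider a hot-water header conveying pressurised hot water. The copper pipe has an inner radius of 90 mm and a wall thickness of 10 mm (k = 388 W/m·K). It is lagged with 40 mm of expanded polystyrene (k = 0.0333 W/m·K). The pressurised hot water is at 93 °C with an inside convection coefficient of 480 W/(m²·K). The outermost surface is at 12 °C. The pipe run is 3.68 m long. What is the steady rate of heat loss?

Q ≈ 185 W

Radial resistances (cylindrical: R_cond = ln(r_o/r_i)/(2πkL), R_conv = 1/(h·2πrL)):
R_inner film = 1/(h_i·2πr₁L) = 1/(480×2π×0.09×3.68) = 0.001001 K/W
R_copper pipe wall = ln(100/90)/(2π×388×3.68) = 1.174×10^-5 K/W
R_expanded polystyrene = ln(140/100)/(2π×0.0333×3.68) = 0.437 K/W
R_total = 0.438 K/W
Q = ΔT/R_total = 81/0.438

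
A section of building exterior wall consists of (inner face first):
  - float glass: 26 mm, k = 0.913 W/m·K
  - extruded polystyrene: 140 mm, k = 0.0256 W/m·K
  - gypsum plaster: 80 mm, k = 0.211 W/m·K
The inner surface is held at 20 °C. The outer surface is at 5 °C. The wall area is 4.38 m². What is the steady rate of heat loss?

Using the resistance-network approach (series):
R_float glass = L/(kA) = 0.026/(0.913×4.38) = 0.006502 K/W
R_extruded polystyrene = L/(kA) = 0.14/(0.0256×4.38) = 1.249 K/W
R_gypsum plaster = L/(kA) = 0.08/(0.211×4.38) = 0.08656 K/W
R_total = 1.342 K/W
Q = ΔT / R_total = 15 / 1.342

Q ≈ 11.2 W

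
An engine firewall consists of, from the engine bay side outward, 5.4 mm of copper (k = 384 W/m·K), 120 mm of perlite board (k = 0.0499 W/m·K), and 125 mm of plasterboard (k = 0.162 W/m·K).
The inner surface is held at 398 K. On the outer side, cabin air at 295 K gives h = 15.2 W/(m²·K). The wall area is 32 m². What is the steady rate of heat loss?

Q ≈ 1020 W

Thermal resistances in series:
R_copper = L/(kA) = 0.0054/(384×32) = 4.395×10^-7 K/W
R_perlite board = L/(kA) = 0.12/(0.0499×32) = 0.07515 K/W
R_plasterboard = L/(kA) = 0.125/(0.162×32) = 0.02411 K/W
R_outer film = 1/(h_o·A) = 1/(15.2×32) = 0.002056 K/W
R_total = 0.1013 K/W
Q = ΔT / R_total = 103 / 0.1013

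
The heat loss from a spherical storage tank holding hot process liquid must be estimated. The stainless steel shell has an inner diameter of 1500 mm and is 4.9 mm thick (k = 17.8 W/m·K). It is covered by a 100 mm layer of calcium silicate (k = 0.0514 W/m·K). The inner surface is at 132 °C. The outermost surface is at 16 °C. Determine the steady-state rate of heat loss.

Q ≈ 483 W

Each spherical layer contributes R = (1/r_i − 1/r_o)/(4πk):
R_stainless steel shell = (1/0.75 − 1/0.7549)/(4π×17.8) = 3.869×10^-5 K/W
R_calcium silicate = (1/0.7549 − 1/0.8549)/(4π×0.0514) = 0.2399 K/W
R_total = 0.2399 K/W
Q = ΔT/R_total = 116/0.2399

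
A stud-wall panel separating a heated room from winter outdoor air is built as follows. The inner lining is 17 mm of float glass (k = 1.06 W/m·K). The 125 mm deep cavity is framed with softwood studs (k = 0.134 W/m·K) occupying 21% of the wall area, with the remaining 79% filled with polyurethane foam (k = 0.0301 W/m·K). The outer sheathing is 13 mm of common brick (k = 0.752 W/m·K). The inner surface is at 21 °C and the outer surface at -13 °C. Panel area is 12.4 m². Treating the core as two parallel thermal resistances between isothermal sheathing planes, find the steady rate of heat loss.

Q ≈ 173 W

Sheathing layers in series; stud and cavity paths in parallel between them.
R_inner = 0.017/(1.06×12.4) = 0.001293 K/W
R_stud  = 0.125/(0.134×0.21×12.4) = 0.3582 K/W
R_cav   = 0.125/(0.0301×0.79×12.4) = 0.4239 K/W
1/R_core = 1/R_stud + 1/R_cav → R_core = 0.1942 K/W
R_outer = 0.013/(0.752×12.4) = 0.001394 K/W
R_total = 0.1968 K/W
Q = ΔT/R_total = 34/0.1968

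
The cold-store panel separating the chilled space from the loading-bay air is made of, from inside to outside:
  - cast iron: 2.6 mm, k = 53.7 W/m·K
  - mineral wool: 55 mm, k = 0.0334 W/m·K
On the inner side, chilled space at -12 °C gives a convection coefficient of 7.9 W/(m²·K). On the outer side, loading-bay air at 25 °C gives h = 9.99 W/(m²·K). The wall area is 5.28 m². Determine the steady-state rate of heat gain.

Q ≈ 104 W

Using the resistance-network approach (series):
R_inner film = 1/(h_i·A) = 1/(7.9×5.28) = 0.02397 K/W
R_cast iron = L/(kA) = 0.0026/(53.7×5.28) = 9.17×10^-6 K/W
R_mineral wool = L/(kA) = 0.055/(0.0334×5.28) = 0.3119 K/W
R_outer film = 1/(h_o·A) = 1/(9.99×5.28) = 0.01896 K/W
R_total = 0.3548 K/W
Q = ΔT / R_total = 37 / 0.3548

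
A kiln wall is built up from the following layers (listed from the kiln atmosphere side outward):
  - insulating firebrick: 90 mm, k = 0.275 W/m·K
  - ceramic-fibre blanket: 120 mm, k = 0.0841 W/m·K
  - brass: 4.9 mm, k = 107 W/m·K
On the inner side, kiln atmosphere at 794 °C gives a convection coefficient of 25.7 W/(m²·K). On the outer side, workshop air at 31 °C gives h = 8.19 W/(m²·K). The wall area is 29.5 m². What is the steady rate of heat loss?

Thermal resistances in series:
R_inner film = 1/(h_i·A) = 1/(25.7×29.5) = 0.001319 K/W
R_insulating firebrick = L/(kA) = 0.09/(0.275×29.5) = 0.01109 K/W
R_ceramic-fibre blanket = L/(kA) = 0.12/(0.0841×29.5) = 0.04837 K/W
R_brass = L/(kA) = 0.0049/(107×29.5) = 1.552×10^-6 K/W
R_outer film = 1/(h_o·A) = 1/(8.19×29.5) = 0.004139 K/W
R_total = 0.06492 K/W
Q = ΔT / R_total = 763 / 0.06492

Q ≈ 11800 W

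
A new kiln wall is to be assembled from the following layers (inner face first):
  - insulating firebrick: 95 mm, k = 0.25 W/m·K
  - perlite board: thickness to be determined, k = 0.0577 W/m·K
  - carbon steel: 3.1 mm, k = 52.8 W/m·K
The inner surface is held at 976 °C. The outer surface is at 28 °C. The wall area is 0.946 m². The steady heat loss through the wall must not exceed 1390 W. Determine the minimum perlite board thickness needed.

L ≈ 15.3 mm

Model the wall as resistances in series:
R_insulating firebrick = L/(kA) = 0.095/(0.25×0.946) = 0.4017 K/W
R_carbon steel = L/(kA) = 0.0031/(52.8×0.946) = 6.206×10^-5 K/W
Sum of the known resistances R_other = 0.4018 K/W
Required total resistance R_tot = ΔT/Q_allow = 948/1390 = 0.682 K/W
R_perlite board = R_tot − R_other = 0.2803 K/W
L = R·k·A = 0.2803×0.0577×0.946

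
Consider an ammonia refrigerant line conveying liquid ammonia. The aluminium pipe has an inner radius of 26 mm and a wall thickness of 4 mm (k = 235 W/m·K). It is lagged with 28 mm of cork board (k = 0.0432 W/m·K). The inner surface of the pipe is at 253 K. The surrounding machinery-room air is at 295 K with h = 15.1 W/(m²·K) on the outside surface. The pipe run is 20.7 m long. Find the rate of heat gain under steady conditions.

Q ≈ 333 W

For a radial system each layer contributes R = ln(r_out/r_in)/(2πkL); films add R = 1/(hA).
R_aluminium pipe wall = ln(30/26)/(2π×235×20.7) = 4.682×10^-6 K/W
R_cork board = ln(58/30)/(2π×0.0432×20.7) = 0.1173 K/W
R_outer film = 1/(h_o·2πr_oL) = 1/(15.1×2π×0.058×20.7) = 0.008779 K/W
R_total = 0.1261 K/W
Q = ΔT/R_total = 42/0.1261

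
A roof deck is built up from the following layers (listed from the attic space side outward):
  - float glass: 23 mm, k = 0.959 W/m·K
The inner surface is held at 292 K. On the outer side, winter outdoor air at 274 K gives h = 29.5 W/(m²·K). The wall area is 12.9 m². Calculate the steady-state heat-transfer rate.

Q ≈ 4010 W

Using the resistance-network approach (series):
R_float glass = L/(kA) = 0.023/(0.959×12.9) = 0.001859 K/W
R_outer film = 1/(h_o·A) = 1/(29.5×12.9) = 0.002628 K/W
R_total = 0.004487 K/W
Q = ΔT / R_total = 18 / 0.004487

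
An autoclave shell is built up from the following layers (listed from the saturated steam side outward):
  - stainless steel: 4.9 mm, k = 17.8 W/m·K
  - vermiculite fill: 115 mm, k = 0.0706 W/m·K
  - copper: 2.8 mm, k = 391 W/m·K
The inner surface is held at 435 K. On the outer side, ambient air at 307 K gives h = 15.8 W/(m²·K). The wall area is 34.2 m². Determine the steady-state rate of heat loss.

Using the resistance-network approach (series):
R_stainless steel = L/(kA) = 0.0049/(17.8×34.2) = 8.049×10^-6 K/W
R_vermiculite fill = L/(kA) = 0.115/(0.0706×34.2) = 0.04763 K/W
R_copper = L/(kA) = 0.0028/(391×34.2) = 2.094×10^-7 K/W
R_outer film = 1/(h_o·A) = 1/(15.8×34.2) = 0.001851 K/W
R_total = 0.04949 K/W
Q = ΔT / R_total = 128 / 0.04949

Q ≈ 2590 W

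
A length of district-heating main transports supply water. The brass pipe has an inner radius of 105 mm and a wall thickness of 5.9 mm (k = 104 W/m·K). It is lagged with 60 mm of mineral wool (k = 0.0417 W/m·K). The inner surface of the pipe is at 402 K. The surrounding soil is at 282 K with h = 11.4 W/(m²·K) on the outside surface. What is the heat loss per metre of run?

q′ ≈ 69.3 W/m

Radial resistances (cylindrical: R_cond = ln(r_o/r_i)/(2πkL), R_conv = 1/(h·2πrL)):
R_brass pipe wall = ln(110.9/105)/(2π×104×1) = 8.366×10^-5 K/W
R_mineral wool = ln(170.9/110.9)/(2π×0.0417×1) = 1.651 K/W
R_outer film = 1/(h_o·2πr_oL) = 1/(11.4×2π×0.1709×1) = 0.08169 K/W
R_total = 1.732 K/W
Q = ΔT/R_total = 120/1.732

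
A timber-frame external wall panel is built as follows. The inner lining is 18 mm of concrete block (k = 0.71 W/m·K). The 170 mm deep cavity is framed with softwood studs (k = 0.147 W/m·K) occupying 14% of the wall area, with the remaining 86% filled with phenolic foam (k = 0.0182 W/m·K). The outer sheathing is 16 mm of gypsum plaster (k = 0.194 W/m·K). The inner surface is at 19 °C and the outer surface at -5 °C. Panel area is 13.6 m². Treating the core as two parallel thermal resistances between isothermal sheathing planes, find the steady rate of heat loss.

Sheathing layers in series; stud and cavity paths in parallel between them.
R_inner = 0.018/(0.71×13.6) = 0.001864 K/W
R_stud  = 0.17/(0.147×0.14×13.6) = 0.6074 K/W
R_cav   = 0.17/(0.0182×0.86×13.6) = 0.7986 K/W
1/R_core = 1/R_stud + 1/R_cav → R_core = 0.345 K/W
R_outer = 0.016/(0.194×13.6) = 0.006064 K/W
R_total = 0.3529 K/W
Q = ΔT/R_total = 24/0.3529

Q ≈ 68 W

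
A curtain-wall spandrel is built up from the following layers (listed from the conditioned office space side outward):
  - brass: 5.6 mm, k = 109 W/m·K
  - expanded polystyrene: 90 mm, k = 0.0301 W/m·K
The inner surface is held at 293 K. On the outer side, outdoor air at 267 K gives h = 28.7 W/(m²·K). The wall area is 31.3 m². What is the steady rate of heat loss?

Q ≈ 269 W

Model the wall as resistances in series:
R_brass = L/(kA) = 0.0056/(109×31.3) = 1.641×10^-6 K/W
R_expanded polystyrene = L/(kA) = 0.09/(0.0301×31.3) = 0.09553 K/W
R_outer film = 1/(h_o·A) = 1/(28.7×31.3) = 0.001113 K/W
R_total = 0.09664 K/W
Q = ΔT / R_total = 26 / 0.09664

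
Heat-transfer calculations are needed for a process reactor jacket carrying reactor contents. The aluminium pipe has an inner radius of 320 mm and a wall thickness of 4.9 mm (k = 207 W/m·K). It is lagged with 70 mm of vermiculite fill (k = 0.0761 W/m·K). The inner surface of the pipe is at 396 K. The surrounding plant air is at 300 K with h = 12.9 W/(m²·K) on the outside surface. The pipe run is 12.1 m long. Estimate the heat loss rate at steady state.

Q ≈ 2640 W

Radial resistances (cylindrical: R_cond = ln(r_o/r_i)/(2πkL), R_conv = 1/(h·2πrL)):
R_aluminium pipe wall = ln(324.9/320)/(2π×207×12.1) = 9.656×10^-7 K/W
R_vermiculite fill = ln(394.9/324.9)/(2π×0.0761×12.1) = 0.03372 K/W
R_outer film = 1/(h_o·2πr_oL) = 1/(12.9×2π×0.3949×12.1) = 0.002582 K/W
R_total = 0.03631 K/W
Q = ΔT/R_total = 96/0.03631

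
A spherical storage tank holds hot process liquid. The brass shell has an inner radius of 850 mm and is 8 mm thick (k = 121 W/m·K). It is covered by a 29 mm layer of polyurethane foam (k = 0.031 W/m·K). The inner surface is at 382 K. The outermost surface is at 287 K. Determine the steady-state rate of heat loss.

Spherical conduction: R = (1/r_in − 1/r_out)/(4πk) per layer; series-sum.
R_brass shell = (1/0.85 − 1/0.858)/(4π×121) = 7.214×10^-6 K/W
R_polyurethane foam = (1/0.858 − 1/0.887)/(4π×0.031) = 0.09782 K/W
R_total = 0.09782 K/W
Q = ΔT/R_total = 95/0.09782

Q ≈ 971 W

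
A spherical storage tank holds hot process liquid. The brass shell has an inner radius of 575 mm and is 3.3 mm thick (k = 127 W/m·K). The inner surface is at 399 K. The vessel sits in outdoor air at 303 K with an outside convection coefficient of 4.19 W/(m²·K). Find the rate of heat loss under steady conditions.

For a spherical shell R = (1/r₁ − 1/r₂)/(4πk); film R = 1/(h·4πr²). In series:
R_brass shell = (1/0.575 − 1/0.5783)/(4π×127) = 6.218×10^-6 K/W
R_outer film = 1/(h·4πr_o²) = 1/(4.19×4π×0.5783²) = 0.05679 K/W
R_total = 0.0568 K/W
Q = ΔT/R_total = 96/0.0568

Q ≈ 1690 W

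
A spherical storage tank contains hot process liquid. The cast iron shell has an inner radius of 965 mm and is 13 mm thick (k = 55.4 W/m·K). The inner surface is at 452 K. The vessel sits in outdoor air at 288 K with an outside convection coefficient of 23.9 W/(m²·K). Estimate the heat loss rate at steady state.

For a spherical shell R = (1/r₁ − 1/r₂)/(4πk); film R = 1/(h·4πr²). In series:
R_cast iron shell = (1/0.965 − 1/0.978)/(4π×55.4) = 1.979×10^-5 K/W
R_outer film = 1/(h·4πr_o²) = 1/(23.9×4π×0.978²) = 0.003481 K/W
R_total = 0.003501 K/W
Q = ΔT/R_total = 164/0.003501

Q ≈ 46800 W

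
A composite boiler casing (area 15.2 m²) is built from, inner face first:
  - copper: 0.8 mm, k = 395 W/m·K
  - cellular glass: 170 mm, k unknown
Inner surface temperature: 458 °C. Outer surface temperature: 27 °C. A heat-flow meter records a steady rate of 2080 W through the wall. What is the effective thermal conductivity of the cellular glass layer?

k ≈ 0.054 W/(m·K)

Series thermal resistances:
R_copper = L/(kA) = 0.0008/(395×15.2) = 1.332×10^-7 K/W
Sum of known resistances R_other = 1.332×10^-7 K/W
Total R = ΔT/Q = 431/2080 = 0.2072 K/W
R_cellular glass = R_total − R_other = 0.2072 K/W
k = L/(R·A) = 0.17/(0.2072×15.2)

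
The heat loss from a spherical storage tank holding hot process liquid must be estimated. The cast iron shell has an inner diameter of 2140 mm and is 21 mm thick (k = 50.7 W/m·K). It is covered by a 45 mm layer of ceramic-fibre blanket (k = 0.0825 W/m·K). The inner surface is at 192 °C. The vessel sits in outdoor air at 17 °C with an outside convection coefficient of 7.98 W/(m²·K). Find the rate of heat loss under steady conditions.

Each spherical layer contributes R = (1/r_i − 1/r_o)/(4πk):
R_cast iron shell = (1/1.07 − 1/1.091)/(4π×50.7) = 2.824×10^-5 K/W
R_ceramic-fibre blanket = (1/1.091 − 1/1.136)/(4π×0.0825) = 0.03502 K/W
R_outer film = 1/(h·4πr_o²) = 1/(7.98×4π×1.136²) = 0.007727 K/W
R_total = 0.04278 K/W
Q = ΔT/R_total = 175/0.04278

Q ≈ 4090 W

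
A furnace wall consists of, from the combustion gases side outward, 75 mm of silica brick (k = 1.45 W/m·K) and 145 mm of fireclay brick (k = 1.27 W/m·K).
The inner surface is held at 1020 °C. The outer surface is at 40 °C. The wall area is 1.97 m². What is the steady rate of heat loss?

Thermal resistances in series:
R_silica brick = L/(kA) = 0.075/(1.45×1.97) = 0.02626 K/W
R_fireclay brick = L/(kA) = 0.145/(1.27×1.97) = 0.05796 K/W
R_total = 0.08421 K/W
Q = ΔT / R_total = 980 / 0.08421

Q ≈ 11600 W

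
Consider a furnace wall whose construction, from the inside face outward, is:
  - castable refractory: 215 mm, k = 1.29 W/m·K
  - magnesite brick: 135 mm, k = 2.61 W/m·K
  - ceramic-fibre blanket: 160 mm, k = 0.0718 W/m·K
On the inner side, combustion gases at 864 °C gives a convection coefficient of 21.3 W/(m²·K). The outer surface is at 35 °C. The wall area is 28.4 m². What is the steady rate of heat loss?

Model the wall as resistances in series:
R_inner film = 1/(h_i·A) = 1/(21.3×28.4) = 0.001653 K/W
R_castable refractory = L/(kA) = 0.215/(1.29×28.4) = 0.005869 K/W
R_magnesite brick = L/(kA) = 0.135/(2.61×28.4) = 0.001821 K/W
R_ceramic-fibre blanket = L/(kA) = 0.16/(0.0718×28.4) = 0.07847 K/W
R_total = 0.08781 K/W
Q = ΔT / R_total = 829 / 0.08781

Q ≈ 9440 W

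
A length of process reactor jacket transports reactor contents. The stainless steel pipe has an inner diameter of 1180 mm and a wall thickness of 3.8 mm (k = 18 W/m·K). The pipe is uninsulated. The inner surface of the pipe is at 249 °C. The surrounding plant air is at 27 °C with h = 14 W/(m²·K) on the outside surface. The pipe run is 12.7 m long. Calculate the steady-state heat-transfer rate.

Cylindrical conduction, so R = ln(r₂/r₁)/(2πkL) per layer, in series:
R_stainless steel pipe wall = ln(593.8/590)/(2π×18×12.7) = 4.47×10^-6 K/W
R_outer film = 1/(h_o·2πr_oL) = 1/(14×2π×0.5938×12.7) = 0.001507 K/W
R_total = 0.001512 K/W
Q = ΔT/R_total = 222/0.001512

Q ≈ 147000 W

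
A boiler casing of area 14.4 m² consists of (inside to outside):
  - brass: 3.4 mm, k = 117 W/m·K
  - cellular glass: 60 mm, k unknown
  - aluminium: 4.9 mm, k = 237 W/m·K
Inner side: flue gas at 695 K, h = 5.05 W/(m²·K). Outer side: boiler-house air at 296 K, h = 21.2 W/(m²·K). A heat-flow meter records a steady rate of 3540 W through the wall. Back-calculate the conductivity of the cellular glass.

Thermal resistances in series:
R_inner film = 1/(h_i·A) = 1/(5.05×14.4) = 0.01375 K/W
R_brass = L/(kA) = 0.0034/(117×14.4) = 2.018×10^-6 K/W
R_aluminium = L/(kA) = 0.0049/(237×14.4) = 1.436×10^-6 K/W
R_outer film = 1/(h_o·A) = 1/(21.2×14.4) = 0.003276 K/W
Sum of known resistances R_other = 0.01703 K/W
Total R = ΔT/Q = 399/3540 = 0.1127 K/W
R_cellular glass = R_total − R_other = 0.09568 K/W
k = L/(R·A) = 0.06/(0.09568×14.4)

k ≈ 0.0435 W/(m·K)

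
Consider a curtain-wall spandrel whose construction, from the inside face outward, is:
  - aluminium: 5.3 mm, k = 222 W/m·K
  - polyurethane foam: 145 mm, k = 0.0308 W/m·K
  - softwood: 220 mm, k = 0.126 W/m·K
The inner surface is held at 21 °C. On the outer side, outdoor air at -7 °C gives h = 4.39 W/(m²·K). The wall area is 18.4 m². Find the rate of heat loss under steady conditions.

Thermal resistances in series:
R_aluminium = L/(kA) = 0.0053/(222×18.4) = 1.297×10^-6 K/W
R_polyurethane foam = L/(kA) = 0.145/(0.0308×18.4) = 0.2559 K/W
R_softwood = L/(kA) = 0.22/(0.126×18.4) = 0.09489 K/W
R_outer film = 1/(h_o·A) = 1/(4.39×18.4) = 0.01238 K/W
R_total = 0.3631 K/W
Q = ΔT / R_total = 28 / 0.3631

Q ≈ 77.1 W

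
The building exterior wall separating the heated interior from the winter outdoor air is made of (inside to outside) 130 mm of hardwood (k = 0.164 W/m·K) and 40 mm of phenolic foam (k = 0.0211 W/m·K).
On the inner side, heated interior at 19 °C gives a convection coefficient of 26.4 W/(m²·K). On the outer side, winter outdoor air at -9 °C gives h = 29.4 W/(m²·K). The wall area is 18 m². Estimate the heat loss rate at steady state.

Series thermal resistances:
R_inner film = 1/(h_i·A) = 1/(26.4×18) = 0.002104 K/W
R_hardwood = L/(kA) = 0.13/(0.164×18) = 0.04404 K/W
R_phenolic foam = L/(kA) = 0.04/(0.0211×18) = 0.1053 K/W
R_outer film = 1/(h_o·A) = 1/(29.4×18) = 0.00189 K/W
R_total = 0.1534 K/W
Q = ΔT / R_total = 28 / 0.1534

Q ≈ 183 W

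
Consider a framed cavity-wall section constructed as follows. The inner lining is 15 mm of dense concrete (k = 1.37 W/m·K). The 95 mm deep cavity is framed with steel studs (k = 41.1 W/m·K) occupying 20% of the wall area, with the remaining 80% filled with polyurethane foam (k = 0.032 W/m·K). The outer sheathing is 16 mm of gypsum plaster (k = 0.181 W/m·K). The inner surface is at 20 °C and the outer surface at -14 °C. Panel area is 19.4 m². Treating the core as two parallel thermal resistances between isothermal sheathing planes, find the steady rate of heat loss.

Q ≈ 5950 W

Sheathing layers in series; stud and cavity paths in parallel between them.
R_inner = 0.015/(1.37×19.4) = 5.644×10^-4 K/W
R_stud  = 0.095/(41.1×0.2×19.4) = 5.957×10^-4 K/W
R_cav   = 0.095/(0.032×0.8×19.4) = 0.1913 K/W
1/R_core = 1/R_stud + 1/R_cav → R_core = 5.939×10^-4 K/W
R_outer = 0.016/(0.181×19.4) = 0.004557 K/W
R_total = 0.005715 K/W
Q = ΔT/R_total = 34/0.005715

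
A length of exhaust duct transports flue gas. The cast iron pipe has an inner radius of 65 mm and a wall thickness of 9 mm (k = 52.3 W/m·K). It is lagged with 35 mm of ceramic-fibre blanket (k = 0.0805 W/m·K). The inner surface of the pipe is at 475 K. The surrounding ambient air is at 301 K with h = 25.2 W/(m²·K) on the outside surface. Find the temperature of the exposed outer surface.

Treating each annulus and film as a series resistance:
R_cast iron pipe wall = ln(74/65)/(2π×52.3×1) = 3.946×10^-4 K/W
R_ceramic-fibre blanket = ln(109/74)/(2π×0.0805×1) = 0.7657 K/W
R_outer film = 1/(h_o·2πr_oL) = 1/(25.2×2π×0.109×1) = 0.05794 K/W
R_total = 0.824 K/W
Q = ΔT/R_total = 174/0.824
Q = 211 W/m
T_interface = T_inner − Q·ΣR(inner→interface) = 475 − 211×0.7661

T ≈ 313 K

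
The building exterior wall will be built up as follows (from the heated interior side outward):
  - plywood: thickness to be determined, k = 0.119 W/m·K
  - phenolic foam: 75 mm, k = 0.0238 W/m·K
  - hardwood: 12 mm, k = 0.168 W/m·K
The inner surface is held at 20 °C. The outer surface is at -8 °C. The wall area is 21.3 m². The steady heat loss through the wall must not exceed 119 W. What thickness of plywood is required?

Thermal resistances in series:
R_phenolic foam = L/(kA) = 0.075/(0.0238×21.3) = 0.1479 K/W
R_hardwood = L/(kA) = 0.012/(0.168×21.3) = 0.003353 K/W
Sum of the known resistances R_other = 0.1513 K/W
Required total resistance R_tot = ΔT/Q_allow = 28/119 = 0.2353 K/W
R_plywood = R_tot − R_other = 0.08399 K/W
L = R·k·A = 0.08399×0.119×21.3

L ≈ 213 mm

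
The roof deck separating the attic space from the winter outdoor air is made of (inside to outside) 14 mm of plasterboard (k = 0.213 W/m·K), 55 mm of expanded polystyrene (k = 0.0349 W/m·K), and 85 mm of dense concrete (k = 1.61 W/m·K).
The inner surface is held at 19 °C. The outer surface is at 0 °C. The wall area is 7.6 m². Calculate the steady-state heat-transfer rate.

Series thermal resistances:
R_plasterboard = L/(kA) = 0.014/(0.213×7.6) = 0.008648 K/W
R_expanded polystyrene = L/(kA) = 0.055/(0.0349×7.6) = 0.2074 K/W
R_dense concrete = L/(kA) = 0.085/(1.61×7.6) = 0.006947 K/W
R_total = 0.223 K/W
Q = ΔT / R_total = 19 / 0.223

Q ≈ 85.2 W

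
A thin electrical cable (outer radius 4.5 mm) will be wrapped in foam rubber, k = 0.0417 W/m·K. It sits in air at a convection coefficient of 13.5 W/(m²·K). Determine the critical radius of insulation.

r_cr ≈ 3.09 mm

For a cylinder r_cr = k/h = 0.0417/13.5
r_cr = 3.09 mm; since the bare radius (4.5 mm) is above r_cr, any added insulation will reduce heat loss.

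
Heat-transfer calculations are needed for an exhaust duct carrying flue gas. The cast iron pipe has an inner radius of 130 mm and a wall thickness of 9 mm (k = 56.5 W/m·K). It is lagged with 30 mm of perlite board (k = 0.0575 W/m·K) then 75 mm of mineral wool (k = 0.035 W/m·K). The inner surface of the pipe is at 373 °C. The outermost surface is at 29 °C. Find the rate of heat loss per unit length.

Cylindrical conduction, so R = ln(r₂/r₁)/(2πkL) per layer, in series:
R_cast iron pipe wall = ln(139/130)/(2π×56.5×1) = 1.886×10^-4 K/W
R_perlite board = ln(169/139)/(2π×0.0575×1) = 0.5409 K/W
R_mineral wool = ln(244/169)/(2π×0.035×1) = 1.67 K/W
R_total = 2.211 K/W
Q = ΔT/R_total = 344/2.211

q′ ≈ 156 W/m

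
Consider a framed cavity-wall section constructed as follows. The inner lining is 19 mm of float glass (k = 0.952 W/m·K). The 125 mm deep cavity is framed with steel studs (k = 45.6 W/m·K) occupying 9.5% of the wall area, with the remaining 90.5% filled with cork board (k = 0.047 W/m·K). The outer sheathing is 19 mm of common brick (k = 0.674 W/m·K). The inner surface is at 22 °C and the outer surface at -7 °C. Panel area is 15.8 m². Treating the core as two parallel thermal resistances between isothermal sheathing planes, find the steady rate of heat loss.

Sheathing layers in series; stud and cavity paths in parallel between them.
R_inner = 0.019/(0.952×15.8) = 0.001263 K/W
R_stud  = 0.125/(45.6×0.095×15.8) = 0.001826 K/W
R_cav   = 0.125/(0.047×0.905×15.8) = 0.186 K/W
1/R_core = 1/R_stud + 1/R_cav → R_core = 0.001809 K/W
R_outer = 0.019/(0.674×15.8) = 0.001784 K/W
R_total = 0.004856 K/W
Q = ΔT/R_total = 29/0.004856

Q ≈ 5970 W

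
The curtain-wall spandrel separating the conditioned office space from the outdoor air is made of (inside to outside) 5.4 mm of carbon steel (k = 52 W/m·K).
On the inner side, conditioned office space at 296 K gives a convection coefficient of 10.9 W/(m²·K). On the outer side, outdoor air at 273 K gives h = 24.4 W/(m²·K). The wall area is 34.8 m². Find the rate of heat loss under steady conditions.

Q ≈ 6030 W

Series thermal resistances:
R_inner film = 1/(h_i·A) = 1/(10.9×34.8) = 0.002636 K/W
R_carbon steel = L/(kA) = 0.0054/(52×34.8) = 2.984×10^-6 K/W
R_outer film = 1/(h_o·A) = 1/(24.4×34.8) = 0.001178 K/W
R_total = 0.003817 K/W
Q = ΔT / R_total = 23 / 0.003817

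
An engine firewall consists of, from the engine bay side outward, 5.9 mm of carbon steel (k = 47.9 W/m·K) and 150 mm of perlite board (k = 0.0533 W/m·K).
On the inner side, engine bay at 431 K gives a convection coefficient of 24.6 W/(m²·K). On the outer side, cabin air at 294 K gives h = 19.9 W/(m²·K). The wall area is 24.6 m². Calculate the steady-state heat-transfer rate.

Q ≈ 1160 W

Treating each layer as a thermal resistance in series:
R_inner film = 1/(h_i·A) = 1/(24.6×24.6) = 0.001652 K/W
R_carbon steel = L/(kA) = 0.0059/(47.9×24.6) = 5.007×10^-6 K/W
R_perlite board = L/(kA) = 0.15/(0.0533×24.6) = 0.1144 K/W
R_outer film = 1/(h_o·A) = 1/(19.9×24.6) = 0.002043 K/W
R_total = 0.1181 K/W
Q = ΔT / R_total = 137 / 0.1181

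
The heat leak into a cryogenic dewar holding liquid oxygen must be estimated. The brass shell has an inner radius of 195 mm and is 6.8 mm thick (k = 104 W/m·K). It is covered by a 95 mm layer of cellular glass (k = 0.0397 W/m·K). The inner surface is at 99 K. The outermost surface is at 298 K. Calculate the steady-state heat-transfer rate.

Q ≈ 62.6 W

Radial (spherical) resistances in series:
R_brass shell = (1/0.195 − 1/0.2018)/(4π×104) = 1.322×10^-4 K/W
R_cellular glass = (1/0.2018 − 1/0.2968)/(4π×0.0397) = 3.179 K/W
R_total = 3.179 K/W
Q = ΔT/R_total = 199/3.179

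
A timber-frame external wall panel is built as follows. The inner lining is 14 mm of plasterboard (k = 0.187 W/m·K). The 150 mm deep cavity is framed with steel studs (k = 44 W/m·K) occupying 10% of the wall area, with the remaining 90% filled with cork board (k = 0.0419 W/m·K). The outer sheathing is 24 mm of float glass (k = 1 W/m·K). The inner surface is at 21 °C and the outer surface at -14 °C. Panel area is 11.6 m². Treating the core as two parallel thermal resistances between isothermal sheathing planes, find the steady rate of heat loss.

Sheathing layers in series; stud and cavity paths in parallel between them.
R_inner = 0.014/(0.187×11.6) = 0.006454 K/W
R_stud  = 0.15/(44×0.1×11.6) = 0.002939 K/W
R_cav   = 0.15/(0.0419×0.9×11.6) = 0.3429 K/W
1/R_core = 1/R_stud + 1/R_cav → R_core = 0.002914 K/W
R_outer = 0.024/(1×11.6) = 0.002069 K/W
R_total = 0.01144 K/W
Q = ΔT/R_total = 35/0.01144

Q ≈ 3060 W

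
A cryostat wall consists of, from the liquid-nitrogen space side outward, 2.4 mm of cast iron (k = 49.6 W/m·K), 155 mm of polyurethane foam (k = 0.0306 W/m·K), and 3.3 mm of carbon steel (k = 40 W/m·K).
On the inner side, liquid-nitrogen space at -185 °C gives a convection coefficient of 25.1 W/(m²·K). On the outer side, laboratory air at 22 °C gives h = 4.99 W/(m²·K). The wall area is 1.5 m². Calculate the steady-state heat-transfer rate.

Treating each layer as a thermal resistance in series:
R_inner film = 1/(h_i·A) = 1/(25.1×1.5) = 0.02656 K/W
R_cast iron = L/(kA) = 0.0024/(49.6×1.5) = 3.226×10^-5 K/W
R_polyurethane foam = L/(kA) = 0.155/(0.0306×1.5) = 3.377 K/W
R_carbon steel = L/(kA) = 0.0033/(40×1.5) = 5.5×10^-5 K/W
R_outer film = 1/(h_o·A) = 1/(4.99×1.5) = 0.1336 K/W
R_total = 3.537 K/W
Q = ΔT / R_total = 207 / 3.537

Q ≈ 58.5 W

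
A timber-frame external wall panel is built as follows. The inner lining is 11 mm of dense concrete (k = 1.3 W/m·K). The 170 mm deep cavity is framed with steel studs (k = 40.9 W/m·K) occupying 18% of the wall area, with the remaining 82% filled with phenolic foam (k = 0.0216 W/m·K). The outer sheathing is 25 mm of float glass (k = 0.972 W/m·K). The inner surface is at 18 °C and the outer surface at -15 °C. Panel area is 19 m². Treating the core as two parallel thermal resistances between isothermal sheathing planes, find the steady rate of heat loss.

Sheathing layers in series; stud and cavity paths in parallel between them.
R_inner = 0.011/(1.3×19) = 4.453×10^-4 K/W
R_stud  = 0.17/(40.9×0.18×19) = 0.001215 K/W
R_cav   = 0.17/(0.0216×0.82×19) = 0.5052 K/W
1/R_core = 1/R_stud + 1/R_cav → R_core = 0.001212 K/W
R_outer = 0.025/(0.972×19) = 0.001354 K/W
R_total = 0.003011 K/W
Q = ΔT/R_total = 33/0.003011

Q ≈ 11000 W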